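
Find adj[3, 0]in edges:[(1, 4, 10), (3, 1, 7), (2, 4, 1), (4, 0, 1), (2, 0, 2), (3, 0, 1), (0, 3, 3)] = 1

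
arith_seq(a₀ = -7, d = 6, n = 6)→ [-7, -1, 5, 11, 17, 23]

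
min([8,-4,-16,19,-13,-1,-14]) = -16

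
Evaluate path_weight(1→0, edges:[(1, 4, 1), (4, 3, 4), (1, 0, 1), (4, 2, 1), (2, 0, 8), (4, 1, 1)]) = 1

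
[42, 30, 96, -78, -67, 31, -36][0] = 42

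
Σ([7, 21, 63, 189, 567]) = 7 + 21 + 63 + 189 + 567
= 847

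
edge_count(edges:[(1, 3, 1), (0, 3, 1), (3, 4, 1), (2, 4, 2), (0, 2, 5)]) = 5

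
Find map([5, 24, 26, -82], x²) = (5)²=25, (24)²=576, (26)²=676, (-82)²=6724
= [25, 576, 676, 6724]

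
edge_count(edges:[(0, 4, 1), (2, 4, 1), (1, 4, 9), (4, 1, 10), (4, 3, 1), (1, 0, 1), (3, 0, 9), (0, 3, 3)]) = 8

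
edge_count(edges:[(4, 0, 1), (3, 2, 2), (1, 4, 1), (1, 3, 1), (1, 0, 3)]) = 5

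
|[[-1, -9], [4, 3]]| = 33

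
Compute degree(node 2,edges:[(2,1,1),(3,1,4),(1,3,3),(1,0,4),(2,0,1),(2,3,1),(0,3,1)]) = 3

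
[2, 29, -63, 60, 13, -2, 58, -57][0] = 2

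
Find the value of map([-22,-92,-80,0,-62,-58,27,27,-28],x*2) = -22*2=-44, -92*2=-184, -80*2=-160, 0*2=0, -62*2=-124, -58*2=-116, 27*2=54, 27*2=54, -28*2=-56
= [-44, -184, -160, 0, -124, -116, 54, 54, -56]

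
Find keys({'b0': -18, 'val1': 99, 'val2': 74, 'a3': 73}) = ['b0', 'val1', 'val2', 'a3']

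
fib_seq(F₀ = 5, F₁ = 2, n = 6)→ F_2 = F_1 + F_0 = 7
F_3 = F_2 + F_1 = 9
F_4 = F_3 + F_2 = 16
...
= [5, 2, 7, 9, 16, 25]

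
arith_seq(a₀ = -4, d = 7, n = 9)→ a_0 = -4 + 0*7 = -4
a_1 = -4 + 1*7 = 3
a_2 = -4 + 2*7 = 10
...
= [-4, 3, 10, 17, 24, 31, 38, 45, 52]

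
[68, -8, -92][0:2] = [68, -8]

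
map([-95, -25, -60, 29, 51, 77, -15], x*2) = [-190, -50, -120, 58, 102, 154, -30]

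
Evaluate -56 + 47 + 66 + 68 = 125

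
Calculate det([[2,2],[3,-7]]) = (2)*(-7) - (2)*(3)
= -20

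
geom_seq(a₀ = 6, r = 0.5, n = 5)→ a_0 = 6*0.5^0 = 6.0
a_1 = 6*0.5^1 = 3.0
a_2 = 6*0.5^2 = 1.5
...
= [6.0, 3.0, 1.5, 0.75, 0.375]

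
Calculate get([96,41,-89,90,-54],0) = 96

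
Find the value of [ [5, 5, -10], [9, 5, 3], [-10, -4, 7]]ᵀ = [[5, 9, -10], [5, 5, -4], [-10, 3, 7]]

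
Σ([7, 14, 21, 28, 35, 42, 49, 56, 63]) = 7 + 14 + 21 + 28 + 35 + 42 + 49 + 56 + 63
= 315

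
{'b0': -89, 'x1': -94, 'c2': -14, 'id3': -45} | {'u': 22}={'b0': -89, 'x1': -94, 'c2': -14, 'id3': -45, 'u': 22}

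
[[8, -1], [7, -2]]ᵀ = [[8, 7], [-1, -2]]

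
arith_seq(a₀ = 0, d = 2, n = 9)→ [0, 2, 4, 6, 8, 10, 12, 14, 16]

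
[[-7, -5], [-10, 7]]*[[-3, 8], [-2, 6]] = [[31, -86], [16, -38]]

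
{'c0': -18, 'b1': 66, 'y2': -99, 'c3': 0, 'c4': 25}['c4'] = 25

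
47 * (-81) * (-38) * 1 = 144666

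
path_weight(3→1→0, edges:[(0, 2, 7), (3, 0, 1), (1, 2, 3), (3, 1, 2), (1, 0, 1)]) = w(3→1)=2 + w(1→0)=1
= 3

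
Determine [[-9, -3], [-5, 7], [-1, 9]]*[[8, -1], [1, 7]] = [[-75, -12], [-33, 54], [1, 64]]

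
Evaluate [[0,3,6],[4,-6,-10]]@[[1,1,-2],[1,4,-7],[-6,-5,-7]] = [[-33, -18, -63], [58, 30, 104]]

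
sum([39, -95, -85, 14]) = 39 + (-95) + (-85) + 14
= -127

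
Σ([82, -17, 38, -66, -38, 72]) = 71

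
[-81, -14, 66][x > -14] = keep x where x > -14: -81✗, -14✗, 66✓
= [66]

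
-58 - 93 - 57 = -208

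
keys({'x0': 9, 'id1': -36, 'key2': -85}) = ['x0', 'id1', 'key2']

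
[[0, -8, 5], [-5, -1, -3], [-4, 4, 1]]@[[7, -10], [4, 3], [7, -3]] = [[3, -39], [-60, 56], [-5, 49]]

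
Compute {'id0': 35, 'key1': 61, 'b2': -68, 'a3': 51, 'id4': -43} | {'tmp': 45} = {'id0': 35, 'key1': 61, 'b2': -68, 'a3': 51, 'id4': -43, 'tmp': 45}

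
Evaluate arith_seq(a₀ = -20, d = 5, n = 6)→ [-20, -15, -10, -5, 0, 5]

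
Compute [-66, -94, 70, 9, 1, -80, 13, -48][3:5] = [9, 1]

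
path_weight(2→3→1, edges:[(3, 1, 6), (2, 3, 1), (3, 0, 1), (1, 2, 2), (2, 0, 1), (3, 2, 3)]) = w(2→3)=1 + w(3→1)=6
= 7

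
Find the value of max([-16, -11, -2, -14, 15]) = 15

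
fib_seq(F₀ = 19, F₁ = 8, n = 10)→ F_2 = F_1 + F_0 = 27
F_3 = F_2 + F_1 = 35
F_4 = F_3 + F_2 = 62
...
= [19, 8, 27, 35, 62, 97, 159, 256, 415, 671]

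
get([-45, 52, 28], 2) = 28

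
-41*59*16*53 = -2051312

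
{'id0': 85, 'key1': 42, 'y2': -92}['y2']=-92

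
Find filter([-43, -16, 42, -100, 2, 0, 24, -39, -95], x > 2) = [42, 24]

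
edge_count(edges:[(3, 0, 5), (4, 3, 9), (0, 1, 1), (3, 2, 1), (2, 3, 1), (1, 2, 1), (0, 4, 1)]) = 7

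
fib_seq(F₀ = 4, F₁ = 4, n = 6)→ F_2 = F_1 + F_0 = 8
F_3 = F_2 + F_1 = 12
F_4 = F_3 + F_2 = 20
...
= [4, 4, 8, 12, 20, 32]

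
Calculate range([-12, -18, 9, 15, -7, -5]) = 33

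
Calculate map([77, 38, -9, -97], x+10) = 77+10=87, 38+10=48, -9+10=1, -97+10=-87
= [87, 48, 1, -87]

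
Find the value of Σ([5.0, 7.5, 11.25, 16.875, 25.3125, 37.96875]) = 103.90625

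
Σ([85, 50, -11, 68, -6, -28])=85 + 50 + (-11) + 68 + (-6) + (-28)
= 158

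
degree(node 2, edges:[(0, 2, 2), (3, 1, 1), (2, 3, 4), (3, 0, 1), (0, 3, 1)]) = 2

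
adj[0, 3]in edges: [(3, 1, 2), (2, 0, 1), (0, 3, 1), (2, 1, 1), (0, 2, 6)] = 1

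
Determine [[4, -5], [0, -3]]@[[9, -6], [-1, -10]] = C[0][0] = (4)*(9) + (-5)*(-1) = 41
C[0][1] = (4)*(-6) + (-5)*(-10) = 26
C[1][0] = (0)*(9) + (-3)*(-1) = 3
C[1][1] = (0)*(-6) + (-3)*(-10) = 30
= [[41, 26], [3, 30]]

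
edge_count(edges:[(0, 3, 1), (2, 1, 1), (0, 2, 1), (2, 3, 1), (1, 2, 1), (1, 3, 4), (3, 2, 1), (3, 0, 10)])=8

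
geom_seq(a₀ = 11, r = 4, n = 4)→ [11, 44, 176, 704]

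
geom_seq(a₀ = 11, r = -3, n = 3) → a_0 = 11*(-3)^0 = 11
a_1 = 11*(-3)^1 = -33
a_2 = 11*(-3)^2 = 99
= [11, -33, 99]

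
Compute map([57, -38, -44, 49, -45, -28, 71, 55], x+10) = [67, -28, -34, 59, -35, -18, 81, 65]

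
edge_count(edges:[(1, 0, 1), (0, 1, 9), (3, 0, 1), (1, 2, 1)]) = 4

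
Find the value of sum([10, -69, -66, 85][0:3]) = -125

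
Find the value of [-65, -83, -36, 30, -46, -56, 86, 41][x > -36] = keep x where x > -36: -65✗, -83✗, -36✗, 30✓, -46✗, -56✗, 86✓, 41✓
= [30, 86, 41]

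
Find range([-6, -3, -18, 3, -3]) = 21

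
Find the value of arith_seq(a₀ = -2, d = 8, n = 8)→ a_0 = -2 + 0*8 = -2
a_1 = -2 + 1*8 = 6
a_2 = -2 + 2*8 = 14
...
= [-2, 6, 14, 22, 30, 38, 46, 54]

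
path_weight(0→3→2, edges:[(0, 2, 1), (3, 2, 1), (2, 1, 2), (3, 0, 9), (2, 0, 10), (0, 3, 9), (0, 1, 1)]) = w(0→3)=9 + w(3→2)=1
= 10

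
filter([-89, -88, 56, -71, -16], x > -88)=keep x where x > -88: -89✗, -88✗, 56✓, -71✓, -16✓
= [56, -71, -16]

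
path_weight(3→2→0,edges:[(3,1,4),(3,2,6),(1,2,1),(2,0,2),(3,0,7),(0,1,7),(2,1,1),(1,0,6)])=8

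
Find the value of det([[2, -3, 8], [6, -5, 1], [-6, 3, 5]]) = -44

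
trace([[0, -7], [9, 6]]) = diagonal: 0 + 6
= 6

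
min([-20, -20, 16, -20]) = -20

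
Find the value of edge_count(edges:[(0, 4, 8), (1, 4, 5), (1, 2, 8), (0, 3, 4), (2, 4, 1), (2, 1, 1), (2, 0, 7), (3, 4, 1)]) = 8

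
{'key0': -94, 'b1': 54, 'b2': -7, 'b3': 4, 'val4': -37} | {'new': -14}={'key0': -94, 'b1': 54, 'b2': -7, 'b3': 4, 'val4': -37, 'new': -14}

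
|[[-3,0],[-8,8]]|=(-3)*(8) - (0)*(-8)
= -24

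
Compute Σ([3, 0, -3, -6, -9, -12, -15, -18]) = -60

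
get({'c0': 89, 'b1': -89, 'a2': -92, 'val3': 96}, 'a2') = -92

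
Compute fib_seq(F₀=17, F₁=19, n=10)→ F_2 = F_1 + F_0 = 36
F_3 = F_2 + F_1 = 55
F_4 = F_3 + F_2 = 91
...
= [17, 19, 36, 55, 91, 146, 237, 383, 620, 1003]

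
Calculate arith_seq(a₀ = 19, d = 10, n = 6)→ a_0 = 19 + 0*10 = 19
a_1 = 19 + 1*10 = 29
a_2 = 19 + 2*10 = 39
...
= [19, 29, 39, 49, 59, 69]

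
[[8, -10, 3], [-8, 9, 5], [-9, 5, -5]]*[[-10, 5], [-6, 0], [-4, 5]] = C[0][0] = (8)*(-10) + (-10)*(-6) + (3)*(-4) = -32
C[0][1] = (8)*(5) + (-10)*(0) + (3)*(5) = 55
C[1][0] = (-8)*(-10) + (9)*(-6) + (5)*(-4) = 6
C[1][1] = (-8)*(5) + (9)*(0) + (5)*(5) = -15
C[2][0] = (-9)*(-10) + (5)*(-6) + (-5)*(-4) = 80
C[2][1] = (-9)*(5) + (5)*(0) + (-5)*(5) = -70
= [[-32, 55], [6, -15], [80, -70]]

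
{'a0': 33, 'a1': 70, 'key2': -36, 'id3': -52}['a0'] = 33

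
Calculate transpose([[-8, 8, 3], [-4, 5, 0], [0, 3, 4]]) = [[-8, -4, 0], [8, 5, 3], [3, 0, 4]]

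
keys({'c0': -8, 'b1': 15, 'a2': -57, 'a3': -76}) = ['c0', 'b1', 'a2', 'a3']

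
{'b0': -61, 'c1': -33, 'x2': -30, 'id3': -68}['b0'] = -61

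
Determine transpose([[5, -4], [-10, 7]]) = [[5, -10], [-4, 7]]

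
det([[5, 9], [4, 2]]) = -26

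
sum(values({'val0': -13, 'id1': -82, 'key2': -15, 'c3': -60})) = -170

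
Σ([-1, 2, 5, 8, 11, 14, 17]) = 56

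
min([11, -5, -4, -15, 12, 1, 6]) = -15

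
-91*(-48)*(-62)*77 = -20852832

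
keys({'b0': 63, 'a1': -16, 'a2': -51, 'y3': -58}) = ['b0', 'a1', 'a2', 'y3']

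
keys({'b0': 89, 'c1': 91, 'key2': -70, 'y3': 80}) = ['b0', 'c1', 'key2', 'y3']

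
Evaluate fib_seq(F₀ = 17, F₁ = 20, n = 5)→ [17, 20, 37, 57, 94]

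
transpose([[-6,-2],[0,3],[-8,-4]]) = [[-6, 0, -8], [-2, 3, -4]]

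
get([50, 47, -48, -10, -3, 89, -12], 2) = -48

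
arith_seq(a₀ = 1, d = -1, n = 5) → [1, 0, -1, -2, -3]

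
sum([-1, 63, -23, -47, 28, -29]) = -9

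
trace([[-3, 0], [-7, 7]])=diagonal: (-3) + 7
= 4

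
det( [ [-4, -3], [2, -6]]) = (-4)*(-6) - (-3)*(2)
= 30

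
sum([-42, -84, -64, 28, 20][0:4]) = slice → [-42, -84, -64, 28]
(-42) + (-84) + (-64) + 28
= -162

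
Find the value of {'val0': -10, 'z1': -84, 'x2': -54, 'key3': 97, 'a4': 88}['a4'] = 88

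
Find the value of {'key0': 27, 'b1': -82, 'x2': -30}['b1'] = -82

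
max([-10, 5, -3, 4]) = 5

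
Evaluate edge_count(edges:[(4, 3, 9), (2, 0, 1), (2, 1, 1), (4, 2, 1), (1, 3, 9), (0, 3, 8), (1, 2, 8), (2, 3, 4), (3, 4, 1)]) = 9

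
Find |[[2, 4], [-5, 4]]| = (2)*(4) - (4)*(-5)
= 28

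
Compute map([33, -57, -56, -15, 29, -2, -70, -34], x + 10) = [43, -47, -46, -5, 39, 8, -60, -24]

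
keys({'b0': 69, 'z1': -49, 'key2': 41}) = ['b0', 'z1', 'key2']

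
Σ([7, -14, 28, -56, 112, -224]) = 7 + -14 + 28 + -56 + 112 + -224
= -147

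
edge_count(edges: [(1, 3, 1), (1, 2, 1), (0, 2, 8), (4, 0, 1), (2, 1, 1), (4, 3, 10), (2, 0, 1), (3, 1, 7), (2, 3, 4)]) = 9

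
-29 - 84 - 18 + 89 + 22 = -20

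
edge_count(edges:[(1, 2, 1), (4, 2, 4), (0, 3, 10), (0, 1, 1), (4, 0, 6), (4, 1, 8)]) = 6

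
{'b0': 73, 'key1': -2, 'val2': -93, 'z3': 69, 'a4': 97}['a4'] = 97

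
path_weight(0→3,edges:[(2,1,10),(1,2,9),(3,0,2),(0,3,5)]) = 5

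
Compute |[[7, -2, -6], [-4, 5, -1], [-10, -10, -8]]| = (1)*(7)*det([[5, -1], [-10, -8]]) + (-1)*(-2)*det([[-4, -1], [-10, -8]]) + (1)*(-6)*det([[-4, 5], [-10, -10]])
= -350 + 44 + -540
= -846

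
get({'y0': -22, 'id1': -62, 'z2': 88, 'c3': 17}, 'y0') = -22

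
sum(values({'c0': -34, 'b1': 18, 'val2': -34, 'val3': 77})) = 27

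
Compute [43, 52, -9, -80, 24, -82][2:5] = [-9, -80, 24]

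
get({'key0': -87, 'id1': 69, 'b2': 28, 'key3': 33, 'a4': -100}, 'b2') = 28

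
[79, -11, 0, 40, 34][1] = -11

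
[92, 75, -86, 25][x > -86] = [92, 75, 25]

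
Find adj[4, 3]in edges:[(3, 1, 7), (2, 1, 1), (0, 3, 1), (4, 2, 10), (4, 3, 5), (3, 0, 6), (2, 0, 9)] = 5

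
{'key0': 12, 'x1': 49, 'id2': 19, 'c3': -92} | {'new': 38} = {'key0': 12, 'x1': 49, 'id2': 19, 'c3': -92, 'new': 38}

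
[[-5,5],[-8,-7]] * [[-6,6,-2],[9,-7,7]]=C[0][0] = (-5)*(-6) + (5)*(9) = 75
C[0][1] = (-5)*(6) + (5)*(-7) = -65
C[0][2] = (-5)*(-2) + (5)*(7) = 45
C[1][0] = (-8)*(-6) + (-7)*(9) = -15
C[1][1] = (-8)*(6) + (-7)*(-7) = 1
C[1][2] = (-8)*(-2) + (-7)*(7) = -33
= [[75, -65, 45], [-15, 1, -33]]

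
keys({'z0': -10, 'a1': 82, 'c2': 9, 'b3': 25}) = ['z0', 'a1', 'c2', 'b3']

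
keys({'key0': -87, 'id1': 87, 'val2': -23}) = ['key0', 'id1', 'val2']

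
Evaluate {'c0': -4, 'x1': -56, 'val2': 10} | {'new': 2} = {'c0': -4, 'x1': -56, 'val2': 10, 'new': 2}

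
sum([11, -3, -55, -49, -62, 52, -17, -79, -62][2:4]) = slice → [-55, -49]
(-55) + (-49)
= -104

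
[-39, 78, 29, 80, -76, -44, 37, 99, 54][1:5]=[78, 29, 80, -76]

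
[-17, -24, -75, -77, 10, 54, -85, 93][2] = -75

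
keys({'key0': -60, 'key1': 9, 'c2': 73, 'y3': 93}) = ['key0', 'key1', 'c2', 'y3']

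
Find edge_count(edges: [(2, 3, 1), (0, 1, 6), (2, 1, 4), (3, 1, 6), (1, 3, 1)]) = 5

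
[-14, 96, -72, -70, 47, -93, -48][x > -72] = [-14, 96, -70, 47, -48]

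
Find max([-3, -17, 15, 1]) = 15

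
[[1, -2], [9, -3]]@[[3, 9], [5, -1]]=C[0][0] = (1)*(3) + (-2)*(5) = -7
C[0][1] = (1)*(9) + (-2)*(-1) = 11
C[1][0] = (9)*(3) + (-3)*(5) = 12
C[1][1] = (9)*(9) + (-3)*(-1) = 84
= [[-7, 11], [12, 84]]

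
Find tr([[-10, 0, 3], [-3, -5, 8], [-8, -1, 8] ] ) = diagonal: (-10) + (-5) + 8
= -7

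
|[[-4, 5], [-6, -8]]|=62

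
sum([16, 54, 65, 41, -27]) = 16 + 54 + 65 + 41 + (-27)
= 149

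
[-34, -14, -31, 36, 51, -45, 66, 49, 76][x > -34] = keep x where x > -34: -34✗, -14✓, -31✓, 36✓, 51✓, -45✗, 66✓, 49✓, 76✓
= [-14, -31, 36, 51, 66, 49, 76]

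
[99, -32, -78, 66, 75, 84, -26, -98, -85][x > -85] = keep x where x > -85: 99✓, -32✓, -78✓, 66✓, 75✓, 84✓, -26✓, -98✗, -85✗
= [99, -32, -78, 66, 75, 84, -26]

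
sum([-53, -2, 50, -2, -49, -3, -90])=(-53) + (-2) + 50 + (-2) + (-49) + (-3) + (-90)
= -149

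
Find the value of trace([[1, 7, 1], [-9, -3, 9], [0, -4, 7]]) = diagonal: 1 + (-3) + 7
= 5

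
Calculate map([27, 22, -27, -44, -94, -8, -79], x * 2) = [54, 44, -54, -88, -188, -16, -158]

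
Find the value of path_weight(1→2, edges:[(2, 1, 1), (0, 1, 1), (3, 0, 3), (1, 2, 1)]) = w(1→2)=1
= 1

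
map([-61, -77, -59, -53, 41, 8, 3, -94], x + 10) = -61+10=-51, -77+10=-67, -59+10=-49, -53+10=-43, 41+10=51, 8+10=18, 3+10=13, -94+10=-84
= [-51, -67, -49, -43, 51, 18, 13, -84]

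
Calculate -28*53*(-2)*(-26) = -77168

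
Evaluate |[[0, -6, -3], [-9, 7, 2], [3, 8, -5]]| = 513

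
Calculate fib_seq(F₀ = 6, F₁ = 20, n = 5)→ [6, 20, 26, 46, 72]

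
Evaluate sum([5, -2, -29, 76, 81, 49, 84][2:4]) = 47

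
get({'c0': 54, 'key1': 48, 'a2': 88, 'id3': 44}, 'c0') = 54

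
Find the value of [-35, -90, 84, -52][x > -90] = keep x where x > -90: -35✓, -90✗, 84✓, -52✓
= [-35, 84, -52]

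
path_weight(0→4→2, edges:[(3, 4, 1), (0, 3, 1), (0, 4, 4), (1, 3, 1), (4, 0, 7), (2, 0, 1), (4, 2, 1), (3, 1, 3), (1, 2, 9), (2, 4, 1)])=5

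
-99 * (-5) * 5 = 2475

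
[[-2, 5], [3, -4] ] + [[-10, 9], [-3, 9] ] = [[-12, 14], [0, 5]]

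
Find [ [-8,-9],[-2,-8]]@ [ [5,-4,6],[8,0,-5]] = [[-112, 32, -3], [-74, 8, 28]]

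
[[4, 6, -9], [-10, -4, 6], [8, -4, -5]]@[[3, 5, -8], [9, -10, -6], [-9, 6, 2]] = [[147, -94, -86], [-120, 26, 116], [33, 50, -50]]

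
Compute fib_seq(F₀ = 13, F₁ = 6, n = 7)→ [13, 6, 19, 25, 44, 69, 113]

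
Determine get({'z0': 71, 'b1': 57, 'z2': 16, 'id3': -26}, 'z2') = 16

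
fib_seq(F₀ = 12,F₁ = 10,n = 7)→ F_2 = F_1 + F_0 = 22
F_3 = F_2 + F_1 = 32
F_4 = F_3 + F_2 = 54
...
= [12, 10, 22, 32, 54, 86, 140]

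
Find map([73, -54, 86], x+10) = [83, -44, 96]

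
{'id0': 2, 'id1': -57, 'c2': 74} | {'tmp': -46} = {'id0': 2, 'id1': -57, 'c2': 74, 'tmp': -46}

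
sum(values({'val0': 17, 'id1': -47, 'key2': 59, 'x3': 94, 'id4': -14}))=17 + (-47) + 59 + 94 + (-14)
= 109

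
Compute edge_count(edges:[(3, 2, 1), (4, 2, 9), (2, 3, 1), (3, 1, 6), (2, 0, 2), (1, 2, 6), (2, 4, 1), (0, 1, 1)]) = 8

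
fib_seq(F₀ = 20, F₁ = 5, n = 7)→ F_2 = F_1 + F_0 = 25
F_3 = F_2 + F_1 = 30
F_4 = F_3 + F_2 = 55
...
= [20, 5, 25, 30, 55, 85, 140]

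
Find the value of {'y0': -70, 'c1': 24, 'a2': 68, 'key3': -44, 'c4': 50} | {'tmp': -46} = {'y0': -70, 'c1': 24, 'a2': 68, 'key3': -44, 'c4': 50, 'tmp': -46}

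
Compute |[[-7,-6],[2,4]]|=-16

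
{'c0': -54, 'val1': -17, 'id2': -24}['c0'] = -54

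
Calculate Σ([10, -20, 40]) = 30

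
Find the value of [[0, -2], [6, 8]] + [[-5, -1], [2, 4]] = [[-5, -3], [8, 12]]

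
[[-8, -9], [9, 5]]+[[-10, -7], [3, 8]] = [[-18, -16], [12, 13]]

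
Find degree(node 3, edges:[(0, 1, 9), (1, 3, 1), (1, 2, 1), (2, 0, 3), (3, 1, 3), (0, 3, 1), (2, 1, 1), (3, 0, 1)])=4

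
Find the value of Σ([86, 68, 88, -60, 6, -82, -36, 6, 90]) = 166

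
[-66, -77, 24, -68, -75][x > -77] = [-66, 24, -68, -75]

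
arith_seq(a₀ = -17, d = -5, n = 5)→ [-17, -22, -27, -32, -37]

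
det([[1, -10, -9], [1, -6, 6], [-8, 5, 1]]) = (1)*(1)*det([[-6, 6], [5, 1]]) + (-1)*(-10)*det([[1, 6], [-8, 1]]) + (1)*(-9)*det([[1, -6], [-8, 5]])
= -36 + 490 + 387
= 841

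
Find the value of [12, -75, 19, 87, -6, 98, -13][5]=98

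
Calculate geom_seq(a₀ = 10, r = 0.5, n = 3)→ [10.0, 5.0, 2.5]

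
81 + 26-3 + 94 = 198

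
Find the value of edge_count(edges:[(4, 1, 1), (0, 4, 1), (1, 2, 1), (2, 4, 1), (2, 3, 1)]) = 5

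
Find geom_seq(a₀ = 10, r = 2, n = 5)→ a_0 = 10*2^0 = 10
a_1 = 10*2^1 = 20
a_2 = 10*2^2 = 40
...
= [10, 20, 40, 80, 160]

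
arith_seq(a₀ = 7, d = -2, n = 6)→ a_0 = 7 + 0*-2 = 7
a_1 = 7 + 1*-2 = 5
a_2 = 7 + 2*-2 = 3
...
= [7, 5, 3, 1, -1, -3]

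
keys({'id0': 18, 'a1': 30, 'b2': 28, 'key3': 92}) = ['id0', 'a1', 'b2', 'key3']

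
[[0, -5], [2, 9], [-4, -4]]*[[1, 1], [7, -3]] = C[0][0] = (0)*(1) + (-5)*(7) = -35
C[0][1] = (0)*(1) + (-5)*(-3) = 15
C[1][0] = (2)*(1) + (9)*(7) = 65
C[1][1] = (2)*(1) + (9)*(-3) = -25
C[2][0] = (-4)*(1) + (-4)*(7) = -32
C[2][1] = (-4)*(1) + (-4)*(-3) = 8
= [[-35, 15], [65, -25], [-32, 8]]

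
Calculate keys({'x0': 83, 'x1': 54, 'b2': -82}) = ['x0', 'x1', 'b2']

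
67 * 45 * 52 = 156780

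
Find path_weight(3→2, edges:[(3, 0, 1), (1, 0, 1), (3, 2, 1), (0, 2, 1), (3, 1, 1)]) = 1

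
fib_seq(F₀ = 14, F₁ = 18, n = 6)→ F_2 = F_1 + F_0 = 32
F_3 = F_2 + F_1 = 50
F_4 = F_3 + F_2 = 82
...
= [14, 18, 32, 50, 82, 132]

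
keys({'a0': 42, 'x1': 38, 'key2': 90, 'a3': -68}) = ['a0', 'x1', 'key2', 'a3']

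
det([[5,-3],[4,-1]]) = 7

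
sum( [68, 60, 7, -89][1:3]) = 67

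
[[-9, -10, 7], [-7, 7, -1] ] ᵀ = [[-9, -7], [-10, 7], [7, -1]]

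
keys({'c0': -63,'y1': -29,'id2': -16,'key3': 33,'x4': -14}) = ['c0', 'y1', 'id2', 'key3', 'x4']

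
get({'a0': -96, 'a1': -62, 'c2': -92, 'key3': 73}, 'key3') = 73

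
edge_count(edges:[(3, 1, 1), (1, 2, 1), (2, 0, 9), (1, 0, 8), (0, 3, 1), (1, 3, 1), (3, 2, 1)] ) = 7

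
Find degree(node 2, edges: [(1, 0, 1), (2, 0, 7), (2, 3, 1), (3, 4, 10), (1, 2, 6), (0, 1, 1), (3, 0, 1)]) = 3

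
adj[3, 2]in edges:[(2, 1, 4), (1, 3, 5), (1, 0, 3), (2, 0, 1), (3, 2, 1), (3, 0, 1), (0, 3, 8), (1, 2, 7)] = 1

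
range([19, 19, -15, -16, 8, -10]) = 35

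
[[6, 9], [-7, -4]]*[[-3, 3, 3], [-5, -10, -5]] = C[0][0] = (6)*(-3) + (9)*(-5) = -63
C[0][1] = (6)*(3) + (9)*(-10) = -72
C[0][2] = (6)*(3) + (9)*(-5) = -27
C[1][0] = (-7)*(-3) + (-4)*(-5) = 41
C[1][1] = (-7)*(3) + (-4)*(-10) = 19
C[1][2] = (-7)*(3) + (-4)*(-5) = -1
= [[-63, -72, -27], [41, 19, -1]]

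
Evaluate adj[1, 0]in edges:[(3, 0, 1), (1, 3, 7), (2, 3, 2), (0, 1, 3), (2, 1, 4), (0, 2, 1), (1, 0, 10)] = 10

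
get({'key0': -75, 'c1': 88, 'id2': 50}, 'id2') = 50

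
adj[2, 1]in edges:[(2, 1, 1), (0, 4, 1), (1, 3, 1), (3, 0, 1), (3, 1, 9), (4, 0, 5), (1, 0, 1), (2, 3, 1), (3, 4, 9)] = 1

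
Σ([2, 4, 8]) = 2 + 4 + 8
= 14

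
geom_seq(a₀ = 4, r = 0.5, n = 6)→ [4.0, 2.0, 1.0, 0.5, 0.25, 0.125]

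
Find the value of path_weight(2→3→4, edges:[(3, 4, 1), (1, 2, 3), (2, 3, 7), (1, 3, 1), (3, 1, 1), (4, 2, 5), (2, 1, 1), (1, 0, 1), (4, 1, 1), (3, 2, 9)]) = 8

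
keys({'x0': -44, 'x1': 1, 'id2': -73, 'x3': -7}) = ['x0', 'x1', 'id2', 'x3']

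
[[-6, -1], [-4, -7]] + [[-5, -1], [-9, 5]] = [[-11, -2], [-13, -2]]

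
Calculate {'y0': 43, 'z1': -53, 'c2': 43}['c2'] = 43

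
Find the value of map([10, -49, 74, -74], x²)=[100, 2401, 5476, 5476]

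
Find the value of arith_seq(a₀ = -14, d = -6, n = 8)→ a_0 = -14 + 0*-6 = -14
a_1 = -14 + 1*-6 = -20
a_2 = -14 + 2*-6 = -26
...
= [-14, -20, -26, -32, -38, -44, -50, -56]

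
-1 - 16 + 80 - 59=4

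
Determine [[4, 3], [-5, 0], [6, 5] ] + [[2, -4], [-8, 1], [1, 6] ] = [[6, -1], [-13, 1], [7, 11]]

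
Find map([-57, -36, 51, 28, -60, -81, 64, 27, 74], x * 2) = -57*2=-114, -36*2=-72, 51*2=102, 28*2=56, -60*2=-120, -81*2=-162, 64*2=128, 27*2=54, 74*2=148
= [-114, -72, 102, 56, -120, -162, 128, 54, 148]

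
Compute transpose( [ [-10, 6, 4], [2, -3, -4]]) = [[-10, 2], [6, -3], [4, -4]]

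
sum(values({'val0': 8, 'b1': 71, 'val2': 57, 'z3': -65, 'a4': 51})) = 8 + 71 + 57 + (-65) + 51
= 122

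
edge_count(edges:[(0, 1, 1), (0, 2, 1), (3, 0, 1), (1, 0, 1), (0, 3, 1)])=5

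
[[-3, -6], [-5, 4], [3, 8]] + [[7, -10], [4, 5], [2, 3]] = [[4, -16], [-1, 9], [5, 11]]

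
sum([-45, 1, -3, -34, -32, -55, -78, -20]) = (-45) + 1 + (-3) + (-34) + (-32) + (-55) + (-78) + (-20)
= -266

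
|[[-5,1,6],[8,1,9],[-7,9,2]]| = 790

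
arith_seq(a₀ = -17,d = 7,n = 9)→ [-17, -10, -3, 4, 11, 18, 25, 32, 39]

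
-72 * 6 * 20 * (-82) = 708480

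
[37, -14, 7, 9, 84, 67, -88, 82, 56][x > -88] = [37, -14, 7, 9, 84, 67, 82, 56]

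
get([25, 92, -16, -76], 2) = -16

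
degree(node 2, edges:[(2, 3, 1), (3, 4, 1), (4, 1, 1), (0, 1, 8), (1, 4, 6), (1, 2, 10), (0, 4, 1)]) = 2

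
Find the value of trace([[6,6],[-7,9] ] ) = diagonal: 6 + 9
= 15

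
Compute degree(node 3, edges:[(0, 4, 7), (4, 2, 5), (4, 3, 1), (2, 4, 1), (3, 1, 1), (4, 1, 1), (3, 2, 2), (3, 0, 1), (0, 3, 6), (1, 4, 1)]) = 5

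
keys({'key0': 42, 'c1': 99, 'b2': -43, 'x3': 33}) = ['key0', 'c1', 'b2', 'x3']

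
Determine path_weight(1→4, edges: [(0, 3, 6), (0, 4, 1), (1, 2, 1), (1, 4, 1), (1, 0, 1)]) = 1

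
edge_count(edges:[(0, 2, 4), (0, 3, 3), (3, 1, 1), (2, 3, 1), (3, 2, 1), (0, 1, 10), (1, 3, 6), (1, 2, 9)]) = 8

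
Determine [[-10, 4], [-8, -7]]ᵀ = [[-10, -8], [4, -7]]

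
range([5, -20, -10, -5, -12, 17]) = 37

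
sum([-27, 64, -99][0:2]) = slice → [-27, 64]
(-27) + 64
= 37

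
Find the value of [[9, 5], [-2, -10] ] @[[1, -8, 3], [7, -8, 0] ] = C[0][0] = (9)*(1) + (5)*(7) = 44
C[0][1] = (9)*(-8) + (5)*(-8) = -112
C[0][2] = (9)*(3) + (5)*(0) = 27
C[1][0] = (-2)*(1) + (-10)*(7) = -72
C[1][1] = (-2)*(-8) + (-10)*(-8) = 96
C[1][2] = (-2)*(3) + (-10)*(0) = -6
= [[44, -112, 27], [-72, 96, -6]]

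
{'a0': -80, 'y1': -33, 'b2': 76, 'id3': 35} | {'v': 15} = {'a0': -80, 'y1': -33, 'b2': 76, 'id3': 35, 'v': 15}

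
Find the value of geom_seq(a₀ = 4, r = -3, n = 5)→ a_0 = 4*(-3)^0 = 4
a_1 = 4*(-3)^1 = -12
a_2 = 4*(-3)^2 = 36
...
= [4, -12, 36, -108, 324]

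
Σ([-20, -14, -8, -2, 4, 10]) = -30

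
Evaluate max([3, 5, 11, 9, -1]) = 11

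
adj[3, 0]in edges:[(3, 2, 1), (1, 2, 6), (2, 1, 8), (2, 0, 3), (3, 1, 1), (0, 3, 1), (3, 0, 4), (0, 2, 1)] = 4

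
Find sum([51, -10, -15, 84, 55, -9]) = 51 + (-10) + (-15) + 84 + 55 + (-9)
= 156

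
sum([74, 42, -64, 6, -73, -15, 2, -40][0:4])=slice → [74, 42, -64, 6]
74 + 42 + (-64) + 6
= 58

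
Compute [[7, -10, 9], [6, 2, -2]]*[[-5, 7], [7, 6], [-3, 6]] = C[0][0] = (7)*(-5) + (-10)*(7) + (9)*(-3) = -132
C[0][1] = (7)*(7) + (-10)*(6) + (9)*(6) = 43
C[1][0] = (6)*(-5) + (2)*(7) + (-2)*(-3) = -10
C[1][1] = (6)*(7) + (2)*(6) + (-2)*(6) = 42
= [[-132, 43], [-10, 42]]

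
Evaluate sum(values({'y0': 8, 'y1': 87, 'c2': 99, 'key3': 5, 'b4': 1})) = 8 + 87 + 99 + 5 + 1
= 200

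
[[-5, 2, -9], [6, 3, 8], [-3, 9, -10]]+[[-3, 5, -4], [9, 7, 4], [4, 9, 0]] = [[-8, 7, -13], [15, 10, 12], [1, 18, -10]]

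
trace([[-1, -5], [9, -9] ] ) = diagonal: (-1) + (-9)
= -10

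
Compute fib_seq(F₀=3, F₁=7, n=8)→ F_2 = F_1 + F_0 = 10
F_3 = F_2 + F_1 = 17
F_4 = F_3 + F_2 = 27
...
= [3, 7, 10, 17, 27, 44, 71, 115]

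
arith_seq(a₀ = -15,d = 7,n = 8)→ a_0 = -15 + 0*7 = -15
a_1 = -15 + 1*7 = -8
a_2 = -15 + 2*7 = -1
...
= [-15, -8, -1, 6, 13, 20, 27, 34]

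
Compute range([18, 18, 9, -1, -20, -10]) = 38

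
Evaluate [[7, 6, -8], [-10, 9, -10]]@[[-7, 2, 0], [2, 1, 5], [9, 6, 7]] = C[0][0] = (7)*(-7) + (6)*(2) + (-8)*(9) = -109
C[0][1] = (7)*(2) + (6)*(1) + (-8)*(6) = -28
C[0][2] = (7)*(0) + (6)*(5) + (-8)*(7) = -26
C[1][0] = (-10)*(-7) + (9)*(2) + (-10)*(9) = -2
C[1][1] = (-10)*(2) + (9)*(1) + (-10)*(6) = -71
C[1][2] = (-10)*(0) + (9)*(5) + (-10)*(7) = -25
= [[-109, -28, -26], [-2, -71, -25]]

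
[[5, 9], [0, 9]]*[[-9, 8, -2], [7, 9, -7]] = C[0][0] = (5)*(-9) + (9)*(7) = 18
C[0][1] = (5)*(8) + (9)*(9) = 121
C[0][2] = (5)*(-2) + (9)*(-7) = -73
C[1][0] = (0)*(-9) + (9)*(7) = 63
C[1][1] = (0)*(8) + (9)*(9) = 81
C[1][2] = (0)*(-2) + (9)*(-7) = -63
= [[18, 121, -73], [63, 81, -63]]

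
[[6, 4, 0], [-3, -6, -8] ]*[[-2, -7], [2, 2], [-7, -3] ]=[[-4, -34], [50, 33]]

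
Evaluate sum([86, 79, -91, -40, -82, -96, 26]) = -118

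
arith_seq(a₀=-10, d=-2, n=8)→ [-10, -12, -14, -16, -18, -20, -22, -24]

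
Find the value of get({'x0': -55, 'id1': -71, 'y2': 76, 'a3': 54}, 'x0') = -55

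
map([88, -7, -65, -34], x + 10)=88+10=98, -7+10=3, -65+10=-55, -34+10=-24
= [98, 3, -55, -24]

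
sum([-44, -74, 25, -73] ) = (-44) + (-74) + 25 + (-73)
= -166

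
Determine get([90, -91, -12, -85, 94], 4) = 94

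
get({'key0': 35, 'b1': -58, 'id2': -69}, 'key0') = 35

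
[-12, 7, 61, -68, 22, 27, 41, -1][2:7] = [61, -68, 22, 27, 41]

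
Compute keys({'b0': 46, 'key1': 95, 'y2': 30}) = ['b0', 'key1', 'y2']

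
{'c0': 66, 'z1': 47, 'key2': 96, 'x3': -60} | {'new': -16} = {'c0': 66, 'z1': 47, 'key2': 96, 'x3': -60, 'new': -16}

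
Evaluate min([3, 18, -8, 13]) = -8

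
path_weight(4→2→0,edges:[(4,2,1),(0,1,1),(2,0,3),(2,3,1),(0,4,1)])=w(4→2)=1 + w(2→0)=3
= 4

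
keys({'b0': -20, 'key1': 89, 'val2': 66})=['b0', 'key1', 'val2']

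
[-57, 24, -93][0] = -57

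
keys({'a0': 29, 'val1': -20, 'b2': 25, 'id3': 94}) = ['a0', 'val1', 'b2', 'id3']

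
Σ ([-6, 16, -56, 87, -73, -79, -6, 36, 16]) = -65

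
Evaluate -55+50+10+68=73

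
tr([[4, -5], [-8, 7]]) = 11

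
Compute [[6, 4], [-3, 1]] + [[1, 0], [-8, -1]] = [[7, 4], [-11, 0]]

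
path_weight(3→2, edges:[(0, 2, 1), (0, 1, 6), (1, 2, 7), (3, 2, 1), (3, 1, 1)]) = w(3→2)=1
= 1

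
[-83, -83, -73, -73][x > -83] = keep x where x > -83: -83✗, -83✗, -73✓, -73✓
= [-73, -73]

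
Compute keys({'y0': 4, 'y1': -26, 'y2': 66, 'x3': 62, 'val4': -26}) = ['y0', 'y1', 'y2', 'x3', 'val4']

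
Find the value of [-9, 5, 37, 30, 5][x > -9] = [5, 37, 30, 5]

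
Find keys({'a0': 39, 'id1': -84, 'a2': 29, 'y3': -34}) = ['a0', 'id1', 'a2', 'y3']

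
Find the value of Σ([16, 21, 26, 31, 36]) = 16 + 21 + 26 + 31 + 36
= 130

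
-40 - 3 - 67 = -110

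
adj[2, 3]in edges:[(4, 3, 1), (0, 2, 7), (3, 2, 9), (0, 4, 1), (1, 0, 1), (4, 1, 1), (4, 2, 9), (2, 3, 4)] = 4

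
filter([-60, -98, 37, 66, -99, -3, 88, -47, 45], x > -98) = keep x where x > -98: -60✓, -98✗, 37✓, 66✓, -99✗, -3✓, 88✓, -47✓, 45✓
= [-60, 37, 66, -3, 88, -47, 45]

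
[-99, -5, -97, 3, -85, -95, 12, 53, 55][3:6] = [3, -85, -95]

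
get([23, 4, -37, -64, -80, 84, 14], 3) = -64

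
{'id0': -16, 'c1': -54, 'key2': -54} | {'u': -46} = {'id0': -16, 'c1': -54, 'key2': -54, 'u': -46}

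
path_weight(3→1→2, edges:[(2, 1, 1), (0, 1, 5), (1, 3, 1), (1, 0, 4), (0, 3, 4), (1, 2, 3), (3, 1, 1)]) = 4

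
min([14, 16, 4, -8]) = -8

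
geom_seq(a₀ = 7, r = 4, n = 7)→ a_0 = 7*4^0 = 7
a_1 = 7*4^1 = 28
a_2 = 7*4^2 = 112
...
= [7, 28, 112, 448, 1792, 7168, 28672]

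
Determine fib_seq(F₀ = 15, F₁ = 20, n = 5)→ [15, 20, 35, 55, 90]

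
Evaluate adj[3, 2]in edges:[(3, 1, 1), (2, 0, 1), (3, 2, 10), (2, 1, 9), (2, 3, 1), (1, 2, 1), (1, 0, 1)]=10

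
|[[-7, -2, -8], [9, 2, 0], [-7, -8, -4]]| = 448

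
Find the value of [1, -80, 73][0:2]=[1, -80]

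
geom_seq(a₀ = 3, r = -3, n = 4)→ a_0 = 3*(-3)^0 = 3
a_1 = 3*(-3)^1 = -9
a_2 = 3*(-3)^2 = 27
...
= [3, -9, 27, -81]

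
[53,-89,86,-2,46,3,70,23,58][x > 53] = [86, 70, 58]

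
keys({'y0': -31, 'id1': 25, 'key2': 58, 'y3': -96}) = ['y0', 'id1', 'key2', 'y3']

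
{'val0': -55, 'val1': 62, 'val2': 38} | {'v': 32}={'val0': -55, 'val1': 62, 'val2': 38, 'v': 32}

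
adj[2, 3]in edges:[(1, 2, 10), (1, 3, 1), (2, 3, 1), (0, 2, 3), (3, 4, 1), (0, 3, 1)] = 1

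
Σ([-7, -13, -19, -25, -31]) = (-7) + (-13) + (-19) + (-25) + (-31)
= -95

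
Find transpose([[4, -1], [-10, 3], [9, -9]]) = [[4, -10, 9], [-1, 3, -9]]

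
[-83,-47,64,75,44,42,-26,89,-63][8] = -63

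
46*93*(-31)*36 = -4774248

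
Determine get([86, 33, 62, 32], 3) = 32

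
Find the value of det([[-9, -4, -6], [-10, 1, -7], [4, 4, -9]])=(1)*(-9)*det([[1, -7], [4, -9]]) + (-1)*(-4)*det([[-10, -7], [4, -9]]) + (1)*(-6)*det([[-10, 1], [4, 4]])
= -171 + 472 + 264
= 565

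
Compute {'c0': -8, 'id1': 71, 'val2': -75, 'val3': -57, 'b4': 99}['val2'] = -75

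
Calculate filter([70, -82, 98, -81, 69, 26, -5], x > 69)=keep x where x > 69: 70✓, -82✗, 98✓, -81✗, 69✗, 26✗, -5✗
= [70, 98]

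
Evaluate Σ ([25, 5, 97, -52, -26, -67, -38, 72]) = 25 + 5 + 97 + (-52) + (-26) + (-67) + (-38) + 72
= 16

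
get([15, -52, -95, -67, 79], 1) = -52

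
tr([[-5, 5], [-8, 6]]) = 1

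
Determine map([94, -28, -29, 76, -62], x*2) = [188, -56, -58, 152, -124]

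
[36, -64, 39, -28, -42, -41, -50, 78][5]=-41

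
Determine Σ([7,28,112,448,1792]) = 2387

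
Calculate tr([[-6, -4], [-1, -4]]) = diagonal: (-6) + (-4)
= -10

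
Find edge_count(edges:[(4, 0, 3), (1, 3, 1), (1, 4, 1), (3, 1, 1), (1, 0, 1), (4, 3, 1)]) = 6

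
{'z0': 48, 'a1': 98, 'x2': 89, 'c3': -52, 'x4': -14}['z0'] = 48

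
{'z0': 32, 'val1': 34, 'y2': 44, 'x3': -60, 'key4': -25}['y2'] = 44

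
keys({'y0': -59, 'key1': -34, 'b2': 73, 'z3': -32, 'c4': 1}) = ['y0', 'key1', 'b2', 'z3', 'c4']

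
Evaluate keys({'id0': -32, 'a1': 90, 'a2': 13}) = ['id0', 'a1', 'a2']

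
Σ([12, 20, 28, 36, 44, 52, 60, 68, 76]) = 12 + 20 + 28 + 36 + 44 + 52 + 60 + 68 + 76
= 396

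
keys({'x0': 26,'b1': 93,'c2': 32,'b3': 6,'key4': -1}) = ['x0', 'b1', 'c2', 'b3', 'key4']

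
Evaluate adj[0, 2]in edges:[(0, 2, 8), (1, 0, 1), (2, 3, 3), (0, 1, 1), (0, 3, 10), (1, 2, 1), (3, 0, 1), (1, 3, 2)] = 8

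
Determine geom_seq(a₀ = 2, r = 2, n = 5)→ [2, 4, 8, 16, 32]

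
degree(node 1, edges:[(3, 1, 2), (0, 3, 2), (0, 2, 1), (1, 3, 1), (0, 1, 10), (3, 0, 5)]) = 3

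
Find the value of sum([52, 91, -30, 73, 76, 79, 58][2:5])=slice → [-30, 73, 76]
(-30) + 73 + 76
= 119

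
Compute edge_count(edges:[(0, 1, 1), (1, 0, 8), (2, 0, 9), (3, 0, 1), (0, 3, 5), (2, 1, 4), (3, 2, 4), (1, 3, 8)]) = 8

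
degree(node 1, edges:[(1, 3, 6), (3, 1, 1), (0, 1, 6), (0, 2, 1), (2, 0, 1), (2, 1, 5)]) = incident: (1,3), (3,1), (0,1), (2,1)
= 4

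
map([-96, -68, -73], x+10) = -96+10=-86, -68+10=-58, -73+10=-63
= [-86, -58, -63]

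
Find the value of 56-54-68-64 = -130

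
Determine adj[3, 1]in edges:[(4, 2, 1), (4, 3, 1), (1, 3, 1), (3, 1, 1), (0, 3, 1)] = 1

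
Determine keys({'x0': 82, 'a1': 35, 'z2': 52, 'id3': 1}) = ['x0', 'a1', 'z2', 'id3']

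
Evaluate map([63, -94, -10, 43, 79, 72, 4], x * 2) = [126, -188, -20, 86, 158, 144, 8]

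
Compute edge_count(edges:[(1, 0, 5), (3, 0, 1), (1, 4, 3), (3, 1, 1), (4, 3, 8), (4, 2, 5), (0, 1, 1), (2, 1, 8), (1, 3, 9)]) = 9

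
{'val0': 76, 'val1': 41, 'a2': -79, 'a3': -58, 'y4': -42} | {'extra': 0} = {'val0': 76, 'val1': 41, 'a2': -79, 'a3': -58, 'y4': -42, 'extra': 0}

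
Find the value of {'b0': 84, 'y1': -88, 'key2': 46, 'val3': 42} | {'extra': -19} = {'b0': 84, 'y1': -88, 'key2': 46, 'val3': 42, 'extra': -19}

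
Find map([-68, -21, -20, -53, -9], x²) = (-68)²=4624, (-21)²=441, (-20)²=400, (-53)²=2809, (-9)²=81
= [4624, 441, 400, 2809, 81]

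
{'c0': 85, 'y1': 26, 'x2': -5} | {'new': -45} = {'c0': 85, 'y1': 26, 'x2': -5, 'new': -45}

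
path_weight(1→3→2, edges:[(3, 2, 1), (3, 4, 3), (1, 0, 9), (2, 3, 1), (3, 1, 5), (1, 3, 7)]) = 8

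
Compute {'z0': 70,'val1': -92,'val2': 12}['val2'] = 12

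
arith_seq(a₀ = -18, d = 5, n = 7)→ a_0 = -18 + 0*5 = -18
a_1 = -18 + 1*5 = -13
a_2 = -18 + 2*5 = -8
...
= [-18, -13, -8, -3, 2, 7, 12]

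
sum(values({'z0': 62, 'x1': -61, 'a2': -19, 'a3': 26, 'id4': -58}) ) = -50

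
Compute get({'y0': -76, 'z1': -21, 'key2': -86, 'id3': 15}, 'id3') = 15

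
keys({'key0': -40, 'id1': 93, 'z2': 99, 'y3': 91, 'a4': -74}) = ['key0', 'id1', 'z2', 'y3', 'a4']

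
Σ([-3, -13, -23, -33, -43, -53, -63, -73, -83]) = -387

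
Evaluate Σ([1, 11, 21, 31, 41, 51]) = 1 + 11 + 21 + 31 + 41 + 51
= 156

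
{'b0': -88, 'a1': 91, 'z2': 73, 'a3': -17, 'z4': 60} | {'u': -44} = {'b0': -88, 'a1': 91, 'z2': 73, 'a3': -17, 'z4': 60, 'u': -44}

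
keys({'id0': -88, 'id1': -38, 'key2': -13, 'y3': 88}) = ['id0', 'id1', 'key2', 'y3']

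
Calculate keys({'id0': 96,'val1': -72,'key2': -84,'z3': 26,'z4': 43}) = ['id0', 'val1', 'key2', 'z3', 'z4']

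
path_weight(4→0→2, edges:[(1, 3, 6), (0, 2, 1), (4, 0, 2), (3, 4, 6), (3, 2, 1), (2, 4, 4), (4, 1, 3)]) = 3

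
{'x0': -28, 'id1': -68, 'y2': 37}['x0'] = -28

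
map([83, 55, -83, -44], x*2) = 83*2=166, 55*2=110, -83*2=-166, -44*2=-88
= [166, 110, -166, -88]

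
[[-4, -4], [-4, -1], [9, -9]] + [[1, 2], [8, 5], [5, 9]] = [[-3, -2], [4, 4], [14, 0]]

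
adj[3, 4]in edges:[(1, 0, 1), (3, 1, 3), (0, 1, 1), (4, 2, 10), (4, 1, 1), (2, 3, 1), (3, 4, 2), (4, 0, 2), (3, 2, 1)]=2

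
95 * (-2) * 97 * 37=-681910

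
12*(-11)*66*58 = -505296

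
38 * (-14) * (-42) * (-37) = -826728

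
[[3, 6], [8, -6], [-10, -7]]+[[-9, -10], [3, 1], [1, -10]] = [[-6, -4], [11, -5], [-9, -17]]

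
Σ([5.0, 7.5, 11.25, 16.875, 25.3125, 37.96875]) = 5.0 + 7.5 + 11.25 + 16.875 + 25.3125 + 37.96875
= 103.90625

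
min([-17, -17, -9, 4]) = -17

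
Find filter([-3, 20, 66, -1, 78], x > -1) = keep x where x > -1: -3✗, 20✓, 66✓, -1✗, 78✓
= [20, 66, 78]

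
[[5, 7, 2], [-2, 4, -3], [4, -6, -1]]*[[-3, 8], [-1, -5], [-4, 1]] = C[0][0] = (5)*(-3) + (7)*(-1) + (2)*(-4) = -30
C[0][1] = (5)*(8) + (7)*(-5) + (2)*(1) = 7
C[1][0] = (-2)*(-3) + (4)*(-1) + (-3)*(-4) = 14
C[1][1] = (-2)*(8) + (4)*(-5) + (-3)*(1) = -39
C[2][0] = (4)*(-3) + (-6)*(-1) + (-1)*(-4) = -2
C[2][1] = (4)*(8) + (-6)*(-5) + (-1)*(1) = 61
= [[-30, 7], [14, -39], [-2, 61]]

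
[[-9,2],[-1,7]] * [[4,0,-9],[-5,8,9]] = [[-46, 16, 99], [-39, 56, 72]]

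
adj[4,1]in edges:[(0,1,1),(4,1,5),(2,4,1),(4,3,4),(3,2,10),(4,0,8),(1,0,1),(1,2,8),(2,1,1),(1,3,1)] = 5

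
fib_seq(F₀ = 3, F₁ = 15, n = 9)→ [3, 15, 18, 33, 51, 84, 135, 219, 354]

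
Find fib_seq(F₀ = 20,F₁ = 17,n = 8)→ [20, 17, 37, 54, 91, 145, 236, 381]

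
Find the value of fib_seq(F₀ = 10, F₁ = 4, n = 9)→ [10, 4, 14, 18, 32, 50, 82, 132, 214]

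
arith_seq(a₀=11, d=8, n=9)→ a_0 = 11 + 0*8 = 11
a_1 = 11 + 1*8 = 19
a_2 = 11 + 2*8 = 27
...
= [11, 19, 27, 35, 43, 51, 59, 67, 75]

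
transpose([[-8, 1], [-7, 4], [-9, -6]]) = [[-8, -7, -9], [1, 4, -6]]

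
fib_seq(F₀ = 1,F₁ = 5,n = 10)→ F_2 = F_1 + F_0 = 6
F_3 = F_2 + F_1 = 11
F_4 = F_3 + F_2 = 17
...
= [1, 5, 6, 11, 17, 28, 45, 73, 118, 191]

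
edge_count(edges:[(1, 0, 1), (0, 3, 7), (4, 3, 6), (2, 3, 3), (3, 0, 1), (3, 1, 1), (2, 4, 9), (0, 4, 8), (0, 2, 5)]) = 9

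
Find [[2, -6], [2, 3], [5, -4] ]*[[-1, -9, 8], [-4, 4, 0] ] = [[22, -42, 16], [-14, -6, 16], [11, -61, 40]]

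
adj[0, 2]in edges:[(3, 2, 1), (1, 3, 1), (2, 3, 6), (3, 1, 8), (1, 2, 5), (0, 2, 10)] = 10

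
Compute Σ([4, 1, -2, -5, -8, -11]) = -21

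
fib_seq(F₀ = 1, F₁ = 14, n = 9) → [1, 14, 15, 29, 44, 73, 117, 190, 307]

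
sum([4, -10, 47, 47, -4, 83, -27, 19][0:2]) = slice → [4, -10]
4 + (-10)
= -6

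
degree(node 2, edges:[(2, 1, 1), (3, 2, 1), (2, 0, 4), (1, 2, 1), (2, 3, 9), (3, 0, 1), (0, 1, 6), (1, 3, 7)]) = 5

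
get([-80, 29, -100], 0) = -80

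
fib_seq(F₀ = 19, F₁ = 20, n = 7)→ F_2 = F_1 + F_0 = 39
F_3 = F_2 + F_1 = 59
F_4 = F_3 + F_2 = 98
...
= [19, 20, 39, 59, 98, 157, 255]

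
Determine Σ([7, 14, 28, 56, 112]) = 217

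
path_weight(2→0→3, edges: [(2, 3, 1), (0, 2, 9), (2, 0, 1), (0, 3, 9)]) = 10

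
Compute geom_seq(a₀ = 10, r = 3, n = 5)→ [10, 30, 90, 270, 810]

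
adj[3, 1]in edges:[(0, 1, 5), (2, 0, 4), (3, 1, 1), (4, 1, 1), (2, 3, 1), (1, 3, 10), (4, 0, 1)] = 1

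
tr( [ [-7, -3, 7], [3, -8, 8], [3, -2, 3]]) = diagonal: (-7) + (-8) + 3
= -12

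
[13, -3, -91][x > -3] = [13]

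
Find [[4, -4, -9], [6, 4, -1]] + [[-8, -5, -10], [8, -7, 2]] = [[-4, -9, -19], [14, -3, 1]]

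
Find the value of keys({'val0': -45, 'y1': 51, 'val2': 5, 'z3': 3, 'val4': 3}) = ['val0', 'y1', 'val2', 'z3', 'val4']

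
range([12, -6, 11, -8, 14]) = 22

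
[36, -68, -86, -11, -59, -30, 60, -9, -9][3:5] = [-11, -59]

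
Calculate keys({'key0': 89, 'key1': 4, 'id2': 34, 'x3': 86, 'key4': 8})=['key0', 'key1', 'id2', 'x3', 'key4']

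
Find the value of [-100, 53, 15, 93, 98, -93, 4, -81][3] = 93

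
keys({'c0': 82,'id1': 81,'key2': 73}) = ['c0', 'id1', 'key2']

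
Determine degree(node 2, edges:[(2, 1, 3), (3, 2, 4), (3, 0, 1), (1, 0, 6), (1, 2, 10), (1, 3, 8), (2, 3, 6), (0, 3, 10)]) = 4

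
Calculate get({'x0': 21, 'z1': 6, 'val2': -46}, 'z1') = 6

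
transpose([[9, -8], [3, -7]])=[[9, 3], [-8, -7]]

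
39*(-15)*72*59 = -2485080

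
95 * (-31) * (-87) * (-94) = -24084210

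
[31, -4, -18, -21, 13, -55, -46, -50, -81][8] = -81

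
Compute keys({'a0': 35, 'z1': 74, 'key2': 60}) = ['a0', 'z1', 'key2']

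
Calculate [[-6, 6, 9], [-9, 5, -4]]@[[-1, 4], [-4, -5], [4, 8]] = C[0][0] = (-6)*(-1) + (6)*(-4) + (9)*(4) = 18
C[0][1] = (-6)*(4) + (6)*(-5) + (9)*(8) = 18
C[1][0] = (-9)*(-1) + (5)*(-4) + (-4)*(4) = -27
C[1][1] = (-9)*(4) + (5)*(-5) + (-4)*(8) = -93
= [[18, 18], [-27, -93]]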